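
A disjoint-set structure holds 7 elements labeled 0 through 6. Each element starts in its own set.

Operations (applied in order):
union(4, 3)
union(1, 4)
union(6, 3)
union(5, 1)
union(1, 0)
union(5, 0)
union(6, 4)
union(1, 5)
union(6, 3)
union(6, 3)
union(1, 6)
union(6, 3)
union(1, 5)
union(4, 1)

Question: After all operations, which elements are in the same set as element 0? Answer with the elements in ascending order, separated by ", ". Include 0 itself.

Answer: 0, 1, 3, 4, 5, 6

Derivation:
Step 1: union(4, 3) -> merged; set of 4 now {3, 4}
Step 2: union(1, 4) -> merged; set of 1 now {1, 3, 4}
Step 3: union(6, 3) -> merged; set of 6 now {1, 3, 4, 6}
Step 4: union(5, 1) -> merged; set of 5 now {1, 3, 4, 5, 6}
Step 5: union(1, 0) -> merged; set of 1 now {0, 1, 3, 4, 5, 6}
Step 6: union(5, 0) -> already same set; set of 5 now {0, 1, 3, 4, 5, 6}
Step 7: union(6, 4) -> already same set; set of 6 now {0, 1, 3, 4, 5, 6}
Step 8: union(1, 5) -> already same set; set of 1 now {0, 1, 3, 4, 5, 6}
Step 9: union(6, 3) -> already same set; set of 6 now {0, 1, 3, 4, 5, 6}
Step 10: union(6, 3) -> already same set; set of 6 now {0, 1, 3, 4, 5, 6}
Step 11: union(1, 6) -> already same set; set of 1 now {0, 1, 3, 4, 5, 6}
Step 12: union(6, 3) -> already same set; set of 6 now {0, 1, 3, 4, 5, 6}
Step 13: union(1, 5) -> already same set; set of 1 now {0, 1, 3, 4, 5, 6}
Step 14: union(4, 1) -> already same set; set of 4 now {0, 1, 3, 4, 5, 6}
Component of 0: {0, 1, 3, 4, 5, 6}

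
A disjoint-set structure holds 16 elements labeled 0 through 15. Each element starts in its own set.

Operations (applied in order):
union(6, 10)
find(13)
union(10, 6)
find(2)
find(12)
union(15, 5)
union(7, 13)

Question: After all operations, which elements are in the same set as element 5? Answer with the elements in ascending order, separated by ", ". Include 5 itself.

Answer: 5, 15

Derivation:
Step 1: union(6, 10) -> merged; set of 6 now {6, 10}
Step 2: find(13) -> no change; set of 13 is {13}
Step 3: union(10, 6) -> already same set; set of 10 now {6, 10}
Step 4: find(2) -> no change; set of 2 is {2}
Step 5: find(12) -> no change; set of 12 is {12}
Step 6: union(15, 5) -> merged; set of 15 now {5, 15}
Step 7: union(7, 13) -> merged; set of 7 now {7, 13}
Component of 5: {5, 15}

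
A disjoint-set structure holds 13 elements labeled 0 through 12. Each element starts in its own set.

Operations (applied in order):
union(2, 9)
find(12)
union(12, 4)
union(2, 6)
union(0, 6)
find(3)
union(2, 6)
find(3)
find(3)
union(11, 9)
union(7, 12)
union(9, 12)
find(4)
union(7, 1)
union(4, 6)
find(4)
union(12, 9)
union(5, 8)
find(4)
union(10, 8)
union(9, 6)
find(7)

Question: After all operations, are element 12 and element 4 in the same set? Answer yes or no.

Step 1: union(2, 9) -> merged; set of 2 now {2, 9}
Step 2: find(12) -> no change; set of 12 is {12}
Step 3: union(12, 4) -> merged; set of 12 now {4, 12}
Step 4: union(2, 6) -> merged; set of 2 now {2, 6, 9}
Step 5: union(0, 6) -> merged; set of 0 now {0, 2, 6, 9}
Step 6: find(3) -> no change; set of 3 is {3}
Step 7: union(2, 6) -> already same set; set of 2 now {0, 2, 6, 9}
Step 8: find(3) -> no change; set of 3 is {3}
Step 9: find(3) -> no change; set of 3 is {3}
Step 10: union(11, 9) -> merged; set of 11 now {0, 2, 6, 9, 11}
Step 11: union(7, 12) -> merged; set of 7 now {4, 7, 12}
Step 12: union(9, 12) -> merged; set of 9 now {0, 2, 4, 6, 7, 9, 11, 12}
Step 13: find(4) -> no change; set of 4 is {0, 2, 4, 6, 7, 9, 11, 12}
Step 14: union(7, 1) -> merged; set of 7 now {0, 1, 2, 4, 6, 7, 9, 11, 12}
Step 15: union(4, 6) -> already same set; set of 4 now {0, 1, 2, 4, 6, 7, 9, 11, 12}
Step 16: find(4) -> no change; set of 4 is {0, 1, 2, 4, 6, 7, 9, 11, 12}
Step 17: union(12, 9) -> already same set; set of 12 now {0, 1, 2, 4, 6, 7, 9, 11, 12}
Step 18: union(5, 8) -> merged; set of 5 now {5, 8}
Step 19: find(4) -> no change; set of 4 is {0, 1, 2, 4, 6, 7, 9, 11, 12}
Step 20: union(10, 8) -> merged; set of 10 now {5, 8, 10}
Step 21: union(9, 6) -> already same set; set of 9 now {0, 1, 2, 4, 6, 7, 9, 11, 12}
Step 22: find(7) -> no change; set of 7 is {0, 1, 2, 4, 6, 7, 9, 11, 12}
Set of 12: {0, 1, 2, 4, 6, 7, 9, 11, 12}; 4 is a member.

Answer: yes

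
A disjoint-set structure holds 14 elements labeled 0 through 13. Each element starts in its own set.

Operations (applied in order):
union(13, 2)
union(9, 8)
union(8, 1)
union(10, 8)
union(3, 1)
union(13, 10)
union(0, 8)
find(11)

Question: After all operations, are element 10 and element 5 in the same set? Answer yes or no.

Step 1: union(13, 2) -> merged; set of 13 now {2, 13}
Step 2: union(9, 8) -> merged; set of 9 now {8, 9}
Step 3: union(8, 1) -> merged; set of 8 now {1, 8, 9}
Step 4: union(10, 8) -> merged; set of 10 now {1, 8, 9, 10}
Step 5: union(3, 1) -> merged; set of 3 now {1, 3, 8, 9, 10}
Step 6: union(13, 10) -> merged; set of 13 now {1, 2, 3, 8, 9, 10, 13}
Step 7: union(0, 8) -> merged; set of 0 now {0, 1, 2, 3, 8, 9, 10, 13}
Step 8: find(11) -> no change; set of 11 is {11}
Set of 10: {0, 1, 2, 3, 8, 9, 10, 13}; 5 is not a member.

Answer: no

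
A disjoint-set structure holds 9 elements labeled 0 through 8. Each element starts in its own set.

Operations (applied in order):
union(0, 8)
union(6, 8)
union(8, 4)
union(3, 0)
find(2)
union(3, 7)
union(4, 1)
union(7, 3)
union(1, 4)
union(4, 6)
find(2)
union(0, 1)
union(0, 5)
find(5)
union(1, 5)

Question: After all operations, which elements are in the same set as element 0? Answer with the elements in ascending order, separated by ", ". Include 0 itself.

Answer: 0, 1, 3, 4, 5, 6, 7, 8

Derivation:
Step 1: union(0, 8) -> merged; set of 0 now {0, 8}
Step 2: union(6, 8) -> merged; set of 6 now {0, 6, 8}
Step 3: union(8, 4) -> merged; set of 8 now {0, 4, 6, 8}
Step 4: union(3, 0) -> merged; set of 3 now {0, 3, 4, 6, 8}
Step 5: find(2) -> no change; set of 2 is {2}
Step 6: union(3, 7) -> merged; set of 3 now {0, 3, 4, 6, 7, 8}
Step 7: union(4, 1) -> merged; set of 4 now {0, 1, 3, 4, 6, 7, 8}
Step 8: union(7, 3) -> already same set; set of 7 now {0, 1, 3, 4, 6, 7, 8}
Step 9: union(1, 4) -> already same set; set of 1 now {0, 1, 3, 4, 6, 7, 8}
Step 10: union(4, 6) -> already same set; set of 4 now {0, 1, 3, 4, 6, 7, 8}
Step 11: find(2) -> no change; set of 2 is {2}
Step 12: union(0, 1) -> already same set; set of 0 now {0, 1, 3, 4, 6, 7, 8}
Step 13: union(0, 5) -> merged; set of 0 now {0, 1, 3, 4, 5, 6, 7, 8}
Step 14: find(5) -> no change; set of 5 is {0, 1, 3, 4, 5, 6, 7, 8}
Step 15: union(1, 5) -> already same set; set of 1 now {0, 1, 3, 4, 5, 6, 7, 8}
Component of 0: {0, 1, 3, 4, 5, 6, 7, 8}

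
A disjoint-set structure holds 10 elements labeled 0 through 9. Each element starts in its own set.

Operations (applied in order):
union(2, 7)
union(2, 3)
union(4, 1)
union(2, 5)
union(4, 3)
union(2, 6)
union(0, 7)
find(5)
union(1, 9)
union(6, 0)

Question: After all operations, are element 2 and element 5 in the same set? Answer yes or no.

Answer: yes

Derivation:
Step 1: union(2, 7) -> merged; set of 2 now {2, 7}
Step 2: union(2, 3) -> merged; set of 2 now {2, 3, 7}
Step 3: union(4, 1) -> merged; set of 4 now {1, 4}
Step 4: union(2, 5) -> merged; set of 2 now {2, 3, 5, 7}
Step 5: union(4, 3) -> merged; set of 4 now {1, 2, 3, 4, 5, 7}
Step 6: union(2, 6) -> merged; set of 2 now {1, 2, 3, 4, 5, 6, 7}
Step 7: union(0, 7) -> merged; set of 0 now {0, 1, 2, 3, 4, 5, 6, 7}
Step 8: find(5) -> no change; set of 5 is {0, 1, 2, 3, 4, 5, 6, 7}
Step 9: union(1, 9) -> merged; set of 1 now {0, 1, 2, 3, 4, 5, 6, 7, 9}
Step 10: union(6, 0) -> already same set; set of 6 now {0, 1, 2, 3, 4, 5, 6, 7, 9}
Set of 2: {0, 1, 2, 3, 4, 5, 6, 7, 9}; 5 is a member.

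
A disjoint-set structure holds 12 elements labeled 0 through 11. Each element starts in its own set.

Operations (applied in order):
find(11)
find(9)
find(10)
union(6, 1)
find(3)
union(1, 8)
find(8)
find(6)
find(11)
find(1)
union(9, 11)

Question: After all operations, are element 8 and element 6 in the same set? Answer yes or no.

Step 1: find(11) -> no change; set of 11 is {11}
Step 2: find(9) -> no change; set of 9 is {9}
Step 3: find(10) -> no change; set of 10 is {10}
Step 4: union(6, 1) -> merged; set of 6 now {1, 6}
Step 5: find(3) -> no change; set of 3 is {3}
Step 6: union(1, 8) -> merged; set of 1 now {1, 6, 8}
Step 7: find(8) -> no change; set of 8 is {1, 6, 8}
Step 8: find(6) -> no change; set of 6 is {1, 6, 8}
Step 9: find(11) -> no change; set of 11 is {11}
Step 10: find(1) -> no change; set of 1 is {1, 6, 8}
Step 11: union(9, 11) -> merged; set of 9 now {9, 11}
Set of 8: {1, 6, 8}; 6 is a member.

Answer: yes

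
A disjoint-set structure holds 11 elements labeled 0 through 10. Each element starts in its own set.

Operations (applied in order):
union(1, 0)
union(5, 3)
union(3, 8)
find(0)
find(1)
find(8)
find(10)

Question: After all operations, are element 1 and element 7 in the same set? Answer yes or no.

Answer: no

Derivation:
Step 1: union(1, 0) -> merged; set of 1 now {0, 1}
Step 2: union(5, 3) -> merged; set of 5 now {3, 5}
Step 3: union(3, 8) -> merged; set of 3 now {3, 5, 8}
Step 4: find(0) -> no change; set of 0 is {0, 1}
Step 5: find(1) -> no change; set of 1 is {0, 1}
Step 6: find(8) -> no change; set of 8 is {3, 5, 8}
Step 7: find(10) -> no change; set of 10 is {10}
Set of 1: {0, 1}; 7 is not a member.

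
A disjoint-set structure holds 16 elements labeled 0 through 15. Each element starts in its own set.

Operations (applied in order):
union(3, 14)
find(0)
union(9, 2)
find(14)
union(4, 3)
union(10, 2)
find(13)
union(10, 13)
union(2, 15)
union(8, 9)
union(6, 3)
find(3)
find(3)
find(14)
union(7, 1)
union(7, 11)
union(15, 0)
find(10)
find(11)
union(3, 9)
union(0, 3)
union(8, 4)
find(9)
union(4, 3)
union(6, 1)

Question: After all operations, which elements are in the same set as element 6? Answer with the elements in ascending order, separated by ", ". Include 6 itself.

Step 1: union(3, 14) -> merged; set of 3 now {3, 14}
Step 2: find(0) -> no change; set of 0 is {0}
Step 3: union(9, 2) -> merged; set of 9 now {2, 9}
Step 4: find(14) -> no change; set of 14 is {3, 14}
Step 5: union(4, 3) -> merged; set of 4 now {3, 4, 14}
Step 6: union(10, 2) -> merged; set of 10 now {2, 9, 10}
Step 7: find(13) -> no change; set of 13 is {13}
Step 8: union(10, 13) -> merged; set of 10 now {2, 9, 10, 13}
Step 9: union(2, 15) -> merged; set of 2 now {2, 9, 10, 13, 15}
Step 10: union(8, 9) -> merged; set of 8 now {2, 8, 9, 10, 13, 15}
Step 11: union(6, 3) -> merged; set of 6 now {3, 4, 6, 14}
Step 12: find(3) -> no change; set of 3 is {3, 4, 6, 14}
Step 13: find(3) -> no change; set of 3 is {3, 4, 6, 14}
Step 14: find(14) -> no change; set of 14 is {3, 4, 6, 14}
Step 15: union(7, 1) -> merged; set of 7 now {1, 7}
Step 16: union(7, 11) -> merged; set of 7 now {1, 7, 11}
Step 17: union(15, 0) -> merged; set of 15 now {0, 2, 8, 9, 10, 13, 15}
Step 18: find(10) -> no change; set of 10 is {0, 2, 8, 9, 10, 13, 15}
Step 19: find(11) -> no change; set of 11 is {1, 7, 11}
Step 20: union(3, 9) -> merged; set of 3 now {0, 2, 3, 4, 6, 8, 9, 10, 13, 14, 15}
Step 21: union(0, 3) -> already same set; set of 0 now {0, 2, 3, 4, 6, 8, 9, 10, 13, 14, 15}
Step 22: union(8, 4) -> already same set; set of 8 now {0, 2, 3, 4, 6, 8, 9, 10, 13, 14, 15}
Step 23: find(9) -> no change; set of 9 is {0, 2, 3, 4, 6, 8, 9, 10, 13, 14, 15}
Step 24: union(4, 3) -> already same set; set of 4 now {0, 2, 3, 4, 6, 8, 9, 10, 13, 14, 15}
Step 25: union(6, 1) -> merged; set of 6 now {0, 1, 2, 3, 4, 6, 7, 8, 9, 10, 11, 13, 14, 15}
Component of 6: {0, 1, 2, 3, 4, 6, 7, 8, 9, 10, 11, 13, 14, 15}

Answer: 0, 1, 2, 3, 4, 6, 7, 8, 9, 10, 11, 13, 14, 15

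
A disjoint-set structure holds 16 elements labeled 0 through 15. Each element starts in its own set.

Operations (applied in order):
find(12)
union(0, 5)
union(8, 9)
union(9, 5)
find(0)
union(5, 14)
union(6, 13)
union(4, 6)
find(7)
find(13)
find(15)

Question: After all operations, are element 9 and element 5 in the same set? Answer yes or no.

Step 1: find(12) -> no change; set of 12 is {12}
Step 2: union(0, 5) -> merged; set of 0 now {0, 5}
Step 3: union(8, 9) -> merged; set of 8 now {8, 9}
Step 4: union(9, 5) -> merged; set of 9 now {0, 5, 8, 9}
Step 5: find(0) -> no change; set of 0 is {0, 5, 8, 9}
Step 6: union(5, 14) -> merged; set of 5 now {0, 5, 8, 9, 14}
Step 7: union(6, 13) -> merged; set of 6 now {6, 13}
Step 8: union(4, 6) -> merged; set of 4 now {4, 6, 13}
Step 9: find(7) -> no change; set of 7 is {7}
Step 10: find(13) -> no change; set of 13 is {4, 6, 13}
Step 11: find(15) -> no change; set of 15 is {15}
Set of 9: {0, 5, 8, 9, 14}; 5 is a member.

Answer: yes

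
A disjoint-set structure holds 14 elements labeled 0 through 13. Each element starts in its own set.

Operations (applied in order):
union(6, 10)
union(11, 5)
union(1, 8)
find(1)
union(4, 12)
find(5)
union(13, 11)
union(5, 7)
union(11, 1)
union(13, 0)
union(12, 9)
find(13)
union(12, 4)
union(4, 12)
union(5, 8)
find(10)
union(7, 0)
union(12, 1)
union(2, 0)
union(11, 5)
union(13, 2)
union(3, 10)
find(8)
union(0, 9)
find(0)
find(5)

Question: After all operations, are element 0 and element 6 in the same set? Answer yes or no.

Step 1: union(6, 10) -> merged; set of 6 now {6, 10}
Step 2: union(11, 5) -> merged; set of 11 now {5, 11}
Step 3: union(1, 8) -> merged; set of 1 now {1, 8}
Step 4: find(1) -> no change; set of 1 is {1, 8}
Step 5: union(4, 12) -> merged; set of 4 now {4, 12}
Step 6: find(5) -> no change; set of 5 is {5, 11}
Step 7: union(13, 11) -> merged; set of 13 now {5, 11, 13}
Step 8: union(5, 7) -> merged; set of 5 now {5, 7, 11, 13}
Step 9: union(11, 1) -> merged; set of 11 now {1, 5, 7, 8, 11, 13}
Step 10: union(13, 0) -> merged; set of 13 now {0, 1, 5, 7, 8, 11, 13}
Step 11: union(12, 9) -> merged; set of 12 now {4, 9, 12}
Step 12: find(13) -> no change; set of 13 is {0, 1, 5, 7, 8, 11, 13}
Step 13: union(12, 4) -> already same set; set of 12 now {4, 9, 12}
Step 14: union(4, 12) -> already same set; set of 4 now {4, 9, 12}
Step 15: union(5, 8) -> already same set; set of 5 now {0, 1, 5, 7, 8, 11, 13}
Step 16: find(10) -> no change; set of 10 is {6, 10}
Step 17: union(7, 0) -> already same set; set of 7 now {0, 1, 5, 7, 8, 11, 13}
Step 18: union(12, 1) -> merged; set of 12 now {0, 1, 4, 5, 7, 8, 9, 11, 12, 13}
Step 19: union(2, 0) -> merged; set of 2 now {0, 1, 2, 4, 5, 7, 8, 9, 11, 12, 13}
Step 20: union(11, 5) -> already same set; set of 11 now {0, 1, 2, 4, 5, 7, 8, 9, 11, 12, 13}
Step 21: union(13, 2) -> already same set; set of 13 now {0, 1, 2, 4, 5, 7, 8, 9, 11, 12, 13}
Step 22: union(3, 10) -> merged; set of 3 now {3, 6, 10}
Step 23: find(8) -> no change; set of 8 is {0, 1, 2, 4, 5, 7, 8, 9, 11, 12, 13}
Step 24: union(0, 9) -> already same set; set of 0 now {0, 1, 2, 4, 5, 7, 8, 9, 11, 12, 13}
Step 25: find(0) -> no change; set of 0 is {0, 1, 2, 4, 5, 7, 8, 9, 11, 12, 13}
Step 26: find(5) -> no change; set of 5 is {0, 1, 2, 4, 5, 7, 8, 9, 11, 12, 13}
Set of 0: {0, 1, 2, 4, 5, 7, 8, 9, 11, 12, 13}; 6 is not a member.

Answer: no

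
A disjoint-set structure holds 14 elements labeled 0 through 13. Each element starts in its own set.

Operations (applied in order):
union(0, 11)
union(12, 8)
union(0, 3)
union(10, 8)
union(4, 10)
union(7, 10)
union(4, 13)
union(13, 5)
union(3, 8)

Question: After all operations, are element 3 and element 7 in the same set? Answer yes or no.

Answer: yes

Derivation:
Step 1: union(0, 11) -> merged; set of 0 now {0, 11}
Step 2: union(12, 8) -> merged; set of 12 now {8, 12}
Step 3: union(0, 3) -> merged; set of 0 now {0, 3, 11}
Step 4: union(10, 8) -> merged; set of 10 now {8, 10, 12}
Step 5: union(4, 10) -> merged; set of 4 now {4, 8, 10, 12}
Step 6: union(7, 10) -> merged; set of 7 now {4, 7, 8, 10, 12}
Step 7: union(4, 13) -> merged; set of 4 now {4, 7, 8, 10, 12, 13}
Step 8: union(13, 5) -> merged; set of 13 now {4, 5, 7, 8, 10, 12, 13}
Step 9: union(3, 8) -> merged; set of 3 now {0, 3, 4, 5, 7, 8, 10, 11, 12, 13}
Set of 3: {0, 3, 4, 5, 7, 8, 10, 11, 12, 13}; 7 is a member.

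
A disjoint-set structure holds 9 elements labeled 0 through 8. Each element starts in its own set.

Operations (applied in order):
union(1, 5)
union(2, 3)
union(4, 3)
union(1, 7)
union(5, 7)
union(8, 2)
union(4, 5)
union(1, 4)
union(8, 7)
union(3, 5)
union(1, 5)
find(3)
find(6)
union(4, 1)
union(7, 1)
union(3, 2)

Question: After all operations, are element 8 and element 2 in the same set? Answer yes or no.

Step 1: union(1, 5) -> merged; set of 1 now {1, 5}
Step 2: union(2, 3) -> merged; set of 2 now {2, 3}
Step 3: union(4, 3) -> merged; set of 4 now {2, 3, 4}
Step 4: union(1, 7) -> merged; set of 1 now {1, 5, 7}
Step 5: union(5, 7) -> already same set; set of 5 now {1, 5, 7}
Step 6: union(8, 2) -> merged; set of 8 now {2, 3, 4, 8}
Step 7: union(4, 5) -> merged; set of 4 now {1, 2, 3, 4, 5, 7, 8}
Step 8: union(1, 4) -> already same set; set of 1 now {1, 2, 3, 4, 5, 7, 8}
Step 9: union(8, 7) -> already same set; set of 8 now {1, 2, 3, 4, 5, 7, 8}
Step 10: union(3, 5) -> already same set; set of 3 now {1, 2, 3, 4, 5, 7, 8}
Step 11: union(1, 5) -> already same set; set of 1 now {1, 2, 3, 4, 5, 7, 8}
Step 12: find(3) -> no change; set of 3 is {1, 2, 3, 4, 5, 7, 8}
Step 13: find(6) -> no change; set of 6 is {6}
Step 14: union(4, 1) -> already same set; set of 4 now {1, 2, 3, 4, 5, 7, 8}
Step 15: union(7, 1) -> already same set; set of 7 now {1, 2, 3, 4, 5, 7, 8}
Step 16: union(3, 2) -> already same set; set of 3 now {1, 2, 3, 4, 5, 7, 8}
Set of 8: {1, 2, 3, 4, 5, 7, 8}; 2 is a member.

Answer: yes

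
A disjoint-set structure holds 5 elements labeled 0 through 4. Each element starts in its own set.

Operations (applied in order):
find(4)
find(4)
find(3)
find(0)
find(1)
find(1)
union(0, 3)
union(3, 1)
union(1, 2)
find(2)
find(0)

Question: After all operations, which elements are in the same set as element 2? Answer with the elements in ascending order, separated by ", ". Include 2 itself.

Step 1: find(4) -> no change; set of 4 is {4}
Step 2: find(4) -> no change; set of 4 is {4}
Step 3: find(3) -> no change; set of 3 is {3}
Step 4: find(0) -> no change; set of 0 is {0}
Step 5: find(1) -> no change; set of 1 is {1}
Step 6: find(1) -> no change; set of 1 is {1}
Step 7: union(0, 3) -> merged; set of 0 now {0, 3}
Step 8: union(3, 1) -> merged; set of 3 now {0, 1, 3}
Step 9: union(1, 2) -> merged; set of 1 now {0, 1, 2, 3}
Step 10: find(2) -> no change; set of 2 is {0, 1, 2, 3}
Step 11: find(0) -> no change; set of 0 is {0, 1, 2, 3}
Component of 2: {0, 1, 2, 3}

Answer: 0, 1, 2, 3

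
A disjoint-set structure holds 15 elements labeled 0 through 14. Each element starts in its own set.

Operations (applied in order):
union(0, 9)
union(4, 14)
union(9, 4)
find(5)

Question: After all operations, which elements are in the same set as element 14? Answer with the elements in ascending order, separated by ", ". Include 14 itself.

Answer: 0, 4, 9, 14

Derivation:
Step 1: union(0, 9) -> merged; set of 0 now {0, 9}
Step 2: union(4, 14) -> merged; set of 4 now {4, 14}
Step 3: union(9, 4) -> merged; set of 9 now {0, 4, 9, 14}
Step 4: find(5) -> no change; set of 5 is {5}
Component of 14: {0, 4, 9, 14}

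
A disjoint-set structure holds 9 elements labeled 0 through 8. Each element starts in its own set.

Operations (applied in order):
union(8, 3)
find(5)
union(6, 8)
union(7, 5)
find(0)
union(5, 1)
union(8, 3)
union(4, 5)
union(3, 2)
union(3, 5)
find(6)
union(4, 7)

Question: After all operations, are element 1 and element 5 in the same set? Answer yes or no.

Step 1: union(8, 3) -> merged; set of 8 now {3, 8}
Step 2: find(5) -> no change; set of 5 is {5}
Step 3: union(6, 8) -> merged; set of 6 now {3, 6, 8}
Step 4: union(7, 5) -> merged; set of 7 now {5, 7}
Step 5: find(0) -> no change; set of 0 is {0}
Step 6: union(5, 1) -> merged; set of 5 now {1, 5, 7}
Step 7: union(8, 3) -> already same set; set of 8 now {3, 6, 8}
Step 8: union(4, 5) -> merged; set of 4 now {1, 4, 5, 7}
Step 9: union(3, 2) -> merged; set of 3 now {2, 3, 6, 8}
Step 10: union(3, 5) -> merged; set of 3 now {1, 2, 3, 4, 5, 6, 7, 8}
Step 11: find(6) -> no change; set of 6 is {1, 2, 3, 4, 5, 6, 7, 8}
Step 12: union(4, 7) -> already same set; set of 4 now {1, 2, 3, 4, 5, 6, 7, 8}
Set of 1: {1, 2, 3, 4, 5, 6, 7, 8}; 5 is a member.

Answer: yes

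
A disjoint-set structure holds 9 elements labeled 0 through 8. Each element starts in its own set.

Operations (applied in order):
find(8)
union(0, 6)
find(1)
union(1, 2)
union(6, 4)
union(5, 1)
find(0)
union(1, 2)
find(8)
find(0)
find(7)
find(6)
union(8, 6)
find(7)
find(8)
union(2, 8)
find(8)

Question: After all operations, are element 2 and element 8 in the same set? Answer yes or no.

Step 1: find(8) -> no change; set of 8 is {8}
Step 2: union(0, 6) -> merged; set of 0 now {0, 6}
Step 3: find(1) -> no change; set of 1 is {1}
Step 4: union(1, 2) -> merged; set of 1 now {1, 2}
Step 5: union(6, 4) -> merged; set of 6 now {0, 4, 6}
Step 6: union(5, 1) -> merged; set of 5 now {1, 2, 5}
Step 7: find(0) -> no change; set of 0 is {0, 4, 6}
Step 8: union(1, 2) -> already same set; set of 1 now {1, 2, 5}
Step 9: find(8) -> no change; set of 8 is {8}
Step 10: find(0) -> no change; set of 0 is {0, 4, 6}
Step 11: find(7) -> no change; set of 7 is {7}
Step 12: find(6) -> no change; set of 6 is {0, 4, 6}
Step 13: union(8, 6) -> merged; set of 8 now {0, 4, 6, 8}
Step 14: find(7) -> no change; set of 7 is {7}
Step 15: find(8) -> no change; set of 8 is {0, 4, 6, 8}
Step 16: union(2, 8) -> merged; set of 2 now {0, 1, 2, 4, 5, 6, 8}
Step 17: find(8) -> no change; set of 8 is {0, 1, 2, 4, 5, 6, 8}
Set of 2: {0, 1, 2, 4, 5, 6, 8}; 8 is a member.

Answer: yes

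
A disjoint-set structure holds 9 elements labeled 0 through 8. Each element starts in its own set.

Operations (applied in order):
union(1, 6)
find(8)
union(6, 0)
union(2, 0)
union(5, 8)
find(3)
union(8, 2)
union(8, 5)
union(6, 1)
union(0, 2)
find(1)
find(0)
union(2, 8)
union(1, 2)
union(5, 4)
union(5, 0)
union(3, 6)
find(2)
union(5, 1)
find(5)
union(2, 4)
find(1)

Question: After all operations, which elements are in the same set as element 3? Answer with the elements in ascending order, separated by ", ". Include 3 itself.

Step 1: union(1, 6) -> merged; set of 1 now {1, 6}
Step 2: find(8) -> no change; set of 8 is {8}
Step 3: union(6, 0) -> merged; set of 6 now {0, 1, 6}
Step 4: union(2, 0) -> merged; set of 2 now {0, 1, 2, 6}
Step 5: union(5, 8) -> merged; set of 5 now {5, 8}
Step 6: find(3) -> no change; set of 3 is {3}
Step 7: union(8, 2) -> merged; set of 8 now {0, 1, 2, 5, 6, 8}
Step 8: union(8, 5) -> already same set; set of 8 now {0, 1, 2, 5, 6, 8}
Step 9: union(6, 1) -> already same set; set of 6 now {0, 1, 2, 5, 6, 8}
Step 10: union(0, 2) -> already same set; set of 0 now {0, 1, 2, 5, 6, 8}
Step 11: find(1) -> no change; set of 1 is {0, 1, 2, 5, 6, 8}
Step 12: find(0) -> no change; set of 0 is {0, 1, 2, 5, 6, 8}
Step 13: union(2, 8) -> already same set; set of 2 now {0, 1, 2, 5, 6, 8}
Step 14: union(1, 2) -> already same set; set of 1 now {0, 1, 2, 5, 6, 8}
Step 15: union(5, 4) -> merged; set of 5 now {0, 1, 2, 4, 5, 6, 8}
Step 16: union(5, 0) -> already same set; set of 5 now {0, 1, 2, 4, 5, 6, 8}
Step 17: union(3, 6) -> merged; set of 3 now {0, 1, 2, 3, 4, 5, 6, 8}
Step 18: find(2) -> no change; set of 2 is {0, 1, 2, 3, 4, 5, 6, 8}
Step 19: union(5, 1) -> already same set; set of 5 now {0, 1, 2, 3, 4, 5, 6, 8}
Step 20: find(5) -> no change; set of 5 is {0, 1, 2, 3, 4, 5, 6, 8}
Step 21: union(2, 4) -> already same set; set of 2 now {0, 1, 2, 3, 4, 5, 6, 8}
Step 22: find(1) -> no change; set of 1 is {0, 1, 2, 3, 4, 5, 6, 8}
Component of 3: {0, 1, 2, 3, 4, 5, 6, 8}

Answer: 0, 1, 2, 3, 4, 5, 6, 8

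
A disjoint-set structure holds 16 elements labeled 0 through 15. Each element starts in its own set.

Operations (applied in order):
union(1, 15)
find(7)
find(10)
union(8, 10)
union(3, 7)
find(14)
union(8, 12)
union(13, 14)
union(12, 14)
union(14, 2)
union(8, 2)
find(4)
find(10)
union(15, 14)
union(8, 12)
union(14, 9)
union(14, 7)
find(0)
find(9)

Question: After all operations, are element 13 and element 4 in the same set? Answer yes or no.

Answer: no

Derivation:
Step 1: union(1, 15) -> merged; set of 1 now {1, 15}
Step 2: find(7) -> no change; set of 7 is {7}
Step 3: find(10) -> no change; set of 10 is {10}
Step 4: union(8, 10) -> merged; set of 8 now {8, 10}
Step 5: union(3, 7) -> merged; set of 3 now {3, 7}
Step 6: find(14) -> no change; set of 14 is {14}
Step 7: union(8, 12) -> merged; set of 8 now {8, 10, 12}
Step 8: union(13, 14) -> merged; set of 13 now {13, 14}
Step 9: union(12, 14) -> merged; set of 12 now {8, 10, 12, 13, 14}
Step 10: union(14, 2) -> merged; set of 14 now {2, 8, 10, 12, 13, 14}
Step 11: union(8, 2) -> already same set; set of 8 now {2, 8, 10, 12, 13, 14}
Step 12: find(4) -> no change; set of 4 is {4}
Step 13: find(10) -> no change; set of 10 is {2, 8, 10, 12, 13, 14}
Step 14: union(15, 14) -> merged; set of 15 now {1, 2, 8, 10, 12, 13, 14, 15}
Step 15: union(8, 12) -> already same set; set of 8 now {1, 2, 8, 10, 12, 13, 14, 15}
Step 16: union(14, 9) -> merged; set of 14 now {1, 2, 8, 9, 10, 12, 13, 14, 15}
Step 17: union(14, 7) -> merged; set of 14 now {1, 2, 3, 7, 8, 9, 10, 12, 13, 14, 15}
Step 18: find(0) -> no change; set of 0 is {0}
Step 19: find(9) -> no change; set of 9 is {1, 2, 3, 7, 8, 9, 10, 12, 13, 14, 15}
Set of 13: {1, 2, 3, 7, 8, 9, 10, 12, 13, 14, 15}; 4 is not a member.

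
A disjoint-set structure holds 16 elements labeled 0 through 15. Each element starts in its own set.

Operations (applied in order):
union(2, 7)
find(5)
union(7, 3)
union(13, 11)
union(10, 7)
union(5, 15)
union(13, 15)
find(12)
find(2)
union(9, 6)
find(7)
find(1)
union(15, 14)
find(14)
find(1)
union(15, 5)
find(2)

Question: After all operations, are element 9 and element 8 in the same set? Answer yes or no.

Answer: no

Derivation:
Step 1: union(2, 7) -> merged; set of 2 now {2, 7}
Step 2: find(5) -> no change; set of 5 is {5}
Step 3: union(7, 3) -> merged; set of 7 now {2, 3, 7}
Step 4: union(13, 11) -> merged; set of 13 now {11, 13}
Step 5: union(10, 7) -> merged; set of 10 now {2, 3, 7, 10}
Step 6: union(5, 15) -> merged; set of 5 now {5, 15}
Step 7: union(13, 15) -> merged; set of 13 now {5, 11, 13, 15}
Step 8: find(12) -> no change; set of 12 is {12}
Step 9: find(2) -> no change; set of 2 is {2, 3, 7, 10}
Step 10: union(9, 6) -> merged; set of 9 now {6, 9}
Step 11: find(7) -> no change; set of 7 is {2, 3, 7, 10}
Step 12: find(1) -> no change; set of 1 is {1}
Step 13: union(15, 14) -> merged; set of 15 now {5, 11, 13, 14, 15}
Step 14: find(14) -> no change; set of 14 is {5, 11, 13, 14, 15}
Step 15: find(1) -> no change; set of 1 is {1}
Step 16: union(15, 5) -> already same set; set of 15 now {5, 11, 13, 14, 15}
Step 17: find(2) -> no change; set of 2 is {2, 3, 7, 10}
Set of 9: {6, 9}; 8 is not a member.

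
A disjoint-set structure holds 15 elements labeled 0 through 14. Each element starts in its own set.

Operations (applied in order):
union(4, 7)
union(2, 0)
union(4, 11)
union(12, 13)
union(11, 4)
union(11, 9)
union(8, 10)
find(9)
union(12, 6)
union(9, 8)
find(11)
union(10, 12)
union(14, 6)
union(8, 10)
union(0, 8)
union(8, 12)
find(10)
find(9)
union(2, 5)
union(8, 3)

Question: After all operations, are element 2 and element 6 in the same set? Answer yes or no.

Answer: yes

Derivation:
Step 1: union(4, 7) -> merged; set of 4 now {4, 7}
Step 2: union(2, 0) -> merged; set of 2 now {0, 2}
Step 3: union(4, 11) -> merged; set of 4 now {4, 7, 11}
Step 4: union(12, 13) -> merged; set of 12 now {12, 13}
Step 5: union(11, 4) -> already same set; set of 11 now {4, 7, 11}
Step 6: union(11, 9) -> merged; set of 11 now {4, 7, 9, 11}
Step 7: union(8, 10) -> merged; set of 8 now {8, 10}
Step 8: find(9) -> no change; set of 9 is {4, 7, 9, 11}
Step 9: union(12, 6) -> merged; set of 12 now {6, 12, 13}
Step 10: union(9, 8) -> merged; set of 9 now {4, 7, 8, 9, 10, 11}
Step 11: find(11) -> no change; set of 11 is {4, 7, 8, 9, 10, 11}
Step 12: union(10, 12) -> merged; set of 10 now {4, 6, 7, 8, 9, 10, 11, 12, 13}
Step 13: union(14, 6) -> merged; set of 14 now {4, 6, 7, 8, 9, 10, 11, 12, 13, 14}
Step 14: union(8, 10) -> already same set; set of 8 now {4, 6, 7, 8, 9, 10, 11, 12, 13, 14}
Step 15: union(0, 8) -> merged; set of 0 now {0, 2, 4, 6, 7, 8, 9, 10, 11, 12, 13, 14}
Step 16: union(8, 12) -> already same set; set of 8 now {0, 2, 4, 6, 7, 8, 9, 10, 11, 12, 13, 14}
Step 17: find(10) -> no change; set of 10 is {0, 2, 4, 6, 7, 8, 9, 10, 11, 12, 13, 14}
Step 18: find(9) -> no change; set of 9 is {0, 2, 4, 6, 7, 8, 9, 10, 11, 12, 13, 14}
Step 19: union(2, 5) -> merged; set of 2 now {0, 2, 4, 5, 6, 7, 8, 9, 10, 11, 12, 13, 14}
Step 20: union(8, 3) -> merged; set of 8 now {0, 2, 3, 4, 5, 6, 7, 8, 9, 10, 11, 12, 13, 14}
Set of 2: {0, 2, 3, 4, 5, 6, 7, 8, 9, 10, 11, 12, 13, 14}; 6 is a member.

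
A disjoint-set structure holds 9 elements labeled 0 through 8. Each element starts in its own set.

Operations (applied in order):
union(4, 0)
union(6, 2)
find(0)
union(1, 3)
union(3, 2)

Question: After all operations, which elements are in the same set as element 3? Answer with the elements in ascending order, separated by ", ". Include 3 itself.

Step 1: union(4, 0) -> merged; set of 4 now {0, 4}
Step 2: union(6, 2) -> merged; set of 6 now {2, 6}
Step 3: find(0) -> no change; set of 0 is {0, 4}
Step 4: union(1, 3) -> merged; set of 1 now {1, 3}
Step 5: union(3, 2) -> merged; set of 3 now {1, 2, 3, 6}
Component of 3: {1, 2, 3, 6}

Answer: 1, 2, 3, 6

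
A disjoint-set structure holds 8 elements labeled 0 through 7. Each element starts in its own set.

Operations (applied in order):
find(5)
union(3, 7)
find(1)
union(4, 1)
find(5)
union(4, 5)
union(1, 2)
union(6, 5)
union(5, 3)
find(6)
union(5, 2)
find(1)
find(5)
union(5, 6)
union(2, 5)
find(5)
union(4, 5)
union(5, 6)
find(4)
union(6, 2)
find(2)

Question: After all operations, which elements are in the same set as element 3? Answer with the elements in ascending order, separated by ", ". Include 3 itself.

Step 1: find(5) -> no change; set of 5 is {5}
Step 2: union(3, 7) -> merged; set of 3 now {3, 7}
Step 3: find(1) -> no change; set of 1 is {1}
Step 4: union(4, 1) -> merged; set of 4 now {1, 4}
Step 5: find(5) -> no change; set of 5 is {5}
Step 6: union(4, 5) -> merged; set of 4 now {1, 4, 5}
Step 7: union(1, 2) -> merged; set of 1 now {1, 2, 4, 5}
Step 8: union(6, 5) -> merged; set of 6 now {1, 2, 4, 5, 6}
Step 9: union(5, 3) -> merged; set of 5 now {1, 2, 3, 4, 5, 6, 7}
Step 10: find(6) -> no change; set of 6 is {1, 2, 3, 4, 5, 6, 7}
Step 11: union(5, 2) -> already same set; set of 5 now {1, 2, 3, 4, 5, 6, 7}
Step 12: find(1) -> no change; set of 1 is {1, 2, 3, 4, 5, 6, 7}
Step 13: find(5) -> no change; set of 5 is {1, 2, 3, 4, 5, 6, 7}
Step 14: union(5, 6) -> already same set; set of 5 now {1, 2, 3, 4, 5, 6, 7}
Step 15: union(2, 5) -> already same set; set of 2 now {1, 2, 3, 4, 5, 6, 7}
Step 16: find(5) -> no change; set of 5 is {1, 2, 3, 4, 5, 6, 7}
Step 17: union(4, 5) -> already same set; set of 4 now {1, 2, 3, 4, 5, 6, 7}
Step 18: union(5, 6) -> already same set; set of 5 now {1, 2, 3, 4, 5, 6, 7}
Step 19: find(4) -> no change; set of 4 is {1, 2, 3, 4, 5, 6, 7}
Step 20: union(6, 2) -> already same set; set of 6 now {1, 2, 3, 4, 5, 6, 7}
Step 21: find(2) -> no change; set of 2 is {1, 2, 3, 4, 5, 6, 7}
Component of 3: {1, 2, 3, 4, 5, 6, 7}

Answer: 1, 2, 3, 4, 5, 6, 7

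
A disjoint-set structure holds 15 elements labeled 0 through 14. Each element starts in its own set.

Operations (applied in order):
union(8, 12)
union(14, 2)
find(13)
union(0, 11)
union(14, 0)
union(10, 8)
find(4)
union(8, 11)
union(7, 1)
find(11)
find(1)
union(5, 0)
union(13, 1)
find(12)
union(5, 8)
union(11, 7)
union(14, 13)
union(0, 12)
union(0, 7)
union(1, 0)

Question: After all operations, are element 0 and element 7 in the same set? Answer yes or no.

Step 1: union(8, 12) -> merged; set of 8 now {8, 12}
Step 2: union(14, 2) -> merged; set of 14 now {2, 14}
Step 3: find(13) -> no change; set of 13 is {13}
Step 4: union(0, 11) -> merged; set of 0 now {0, 11}
Step 5: union(14, 0) -> merged; set of 14 now {0, 2, 11, 14}
Step 6: union(10, 8) -> merged; set of 10 now {8, 10, 12}
Step 7: find(4) -> no change; set of 4 is {4}
Step 8: union(8, 11) -> merged; set of 8 now {0, 2, 8, 10, 11, 12, 14}
Step 9: union(7, 1) -> merged; set of 7 now {1, 7}
Step 10: find(11) -> no change; set of 11 is {0, 2, 8, 10, 11, 12, 14}
Step 11: find(1) -> no change; set of 1 is {1, 7}
Step 12: union(5, 0) -> merged; set of 5 now {0, 2, 5, 8, 10, 11, 12, 14}
Step 13: union(13, 1) -> merged; set of 13 now {1, 7, 13}
Step 14: find(12) -> no change; set of 12 is {0, 2, 5, 8, 10, 11, 12, 14}
Step 15: union(5, 8) -> already same set; set of 5 now {0, 2, 5, 8, 10, 11, 12, 14}
Step 16: union(11, 7) -> merged; set of 11 now {0, 1, 2, 5, 7, 8, 10, 11, 12, 13, 14}
Step 17: union(14, 13) -> already same set; set of 14 now {0, 1, 2, 5, 7, 8, 10, 11, 12, 13, 14}
Step 18: union(0, 12) -> already same set; set of 0 now {0, 1, 2, 5, 7, 8, 10, 11, 12, 13, 14}
Step 19: union(0, 7) -> already same set; set of 0 now {0, 1, 2, 5, 7, 8, 10, 11, 12, 13, 14}
Step 20: union(1, 0) -> already same set; set of 1 now {0, 1, 2, 5, 7, 8, 10, 11, 12, 13, 14}
Set of 0: {0, 1, 2, 5, 7, 8, 10, 11, 12, 13, 14}; 7 is a member.

Answer: yes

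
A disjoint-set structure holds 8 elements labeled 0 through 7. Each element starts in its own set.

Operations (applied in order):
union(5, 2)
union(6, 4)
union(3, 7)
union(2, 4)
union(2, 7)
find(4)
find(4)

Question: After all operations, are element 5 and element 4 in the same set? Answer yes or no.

Answer: yes

Derivation:
Step 1: union(5, 2) -> merged; set of 5 now {2, 5}
Step 2: union(6, 4) -> merged; set of 6 now {4, 6}
Step 3: union(3, 7) -> merged; set of 3 now {3, 7}
Step 4: union(2, 4) -> merged; set of 2 now {2, 4, 5, 6}
Step 5: union(2, 7) -> merged; set of 2 now {2, 3, 4, 5, 6, 7}
Step 6: find(4) -> no change; set of 4 is {2, 3, 4, 5, 6, 7}
Step 7: find(4) -> no change; set of 4 is {2, 3, 4, 5, 6, 7}
Set of 5: {2, 3, 4, 5, 6, 7}; 4 is a member.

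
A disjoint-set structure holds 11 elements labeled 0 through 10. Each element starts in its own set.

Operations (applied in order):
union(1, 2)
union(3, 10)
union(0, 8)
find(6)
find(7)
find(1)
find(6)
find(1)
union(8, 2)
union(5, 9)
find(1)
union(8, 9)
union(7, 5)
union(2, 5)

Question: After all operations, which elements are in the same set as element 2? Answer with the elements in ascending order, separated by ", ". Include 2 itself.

Answer: 0, 1, 2, 5, 7, 8, 9

Derivation:
Step 1: union(1, 2) -> merged; set of 1 now {1, 2}
Step 2: union(3, 10) -> merged; set of 3 now {3, 10}
Step 3: union(0, 8) -> merged; set of 0 now {0, 8}
Step 4: find(6) -> no change; set of 6 is {6}
Step 5: find(7) -> no change; set of 7 is {7}
Step 6: find(1) -> no change; set of 1 is {1, 2}
Step 7: find(6) -> no change; set of 6 is {6}
Step 8: find(1) -> no change; set of 1 is {1, 2}
Step 9: union(8, 2) -> merged; set of 8 now {0, 1, 2, 8}
Step 10: union(5, 9) -> merged; set of 5 now {5, 9}
Step 11: find(1) -> no change; set of 1 is {0, 1, 2, 8}
Step 12: union(8, 9) -> merged; set of 8 now {0, 1, 2, 5, 8, 9}
Step 13: union(7, 5) -> merged; set of 7 now {0, 1, 2, 5, 7, 8, 9}
Step 14: union(2, 5) -> already same set; set of 2 now {0, 1, 2, 5, 7, 8, 9}
Component of 2: {0, 1, 2, 5, 7, 8, 9}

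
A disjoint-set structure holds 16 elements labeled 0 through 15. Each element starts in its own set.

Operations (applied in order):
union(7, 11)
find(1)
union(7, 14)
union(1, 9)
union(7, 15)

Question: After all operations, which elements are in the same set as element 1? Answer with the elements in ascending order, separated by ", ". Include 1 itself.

Step 1: union(7, 11) -> merged; set of 7 now {7, 11}
Step 2: find(1) -> no change; set of 1 is {1}
Step 3: union(7, 14) -> merged; set of 7 now {7, 11, 14}
Step 4: union(1, 9) -> merged; set of 1 now {1, 9}
Step 5: union(7, 15) -> merged; set of 7 now {7, 11, 14, 15}
Component of 1: {1, 9}

Answer: 1, 9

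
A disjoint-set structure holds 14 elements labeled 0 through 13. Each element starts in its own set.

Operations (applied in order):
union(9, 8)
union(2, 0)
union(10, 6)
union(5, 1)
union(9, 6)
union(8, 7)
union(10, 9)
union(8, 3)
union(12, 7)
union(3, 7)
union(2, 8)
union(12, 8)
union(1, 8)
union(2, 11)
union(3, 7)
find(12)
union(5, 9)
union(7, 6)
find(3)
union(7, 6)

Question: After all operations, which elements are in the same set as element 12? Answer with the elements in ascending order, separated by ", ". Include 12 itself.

Answer: 0, 1, 2, 3, 5, 6, 7, 8, 9, 10, 11, 12

Derivation:
Step 1: union(9, 8) -> merged; set of 9 now {8, 9}
Step 2: union(2, 0) -> merged; set of 2 now {0, 2}
Step 3: union(10, 6) -> merged; set of 10 now {6, 10}
Step 4: union(5, 1) -> merged; set of 5 now {1, 5}
Step 5: union(9, 6) -> merged; set of 9 now {6, 8, 9, 10}
Step 6: union(8, 7) -> merged; set of 8 now {6, 7, 8, 9, 10}
Step 7: union(10, 9) -> already same set; set of 10 now {6, 7, 8, 9, 10}
Step 8: union(8, 3) -> merged; set of 8 now {3, 6, 7, 8, 9, 10}
Step 9: union(12, 7) -> merged; set of 12 now {3, 6, 7, 8, 9, 10, 12}
Step 10: union(3, 7) -> already same set; set of 3 now {3, 6, 7, 8, 9, 10, 12}
Step 11: union(2, 8) -> merged; set of 2 now {0, 2, 3, 6, 7, 8, 9, 10, 12}
Step 12: union(12, 8) -> already same set; set of 12 now {0, 2, 3, 6, 7, 8, 9, 10, 12}
Step 13: union(1, 8) -> merged; set of 1 now {0, 1, 2, 3, 5, 6, 7, 8, 9, 10, 12}
Step 14: union(2, 11) -> merged; set of 2 now {0, 1, 2, 3, 5, 6, 7, 8, 9, 10, 11, 12}
Step 15: union(3, 7) -> already same set; set of 3 now {0, 1, 2, 3, 5, 6, 7, 8, 9, 10, 11, 12}
Step 16: find(12) -> no change; set of 12 is {0, 1, 2, 3, 5, 6, 7, 8, 9, 10, 11, 12}
Step 17: union(5, 9) -> already same set; set of 5 now {0, 1, 2, 3, 5, 6, 7, 8, 9, 10, 11, 12}
Step 18: union(7, 6) -> already same set; set of 7 now {0, 1, 2, 3, 5, 6, 7, 8, 9, 10, 11, 12}
Step 19: find(3) -> no change; set of 3 is {0, 1, 2, 3, 5, 6, 7, 8, 9, 10, 11, 12}
Step 20: union(7, 6) -> already same set; set of 7 now {0, 1, 2, 3, 5, 6, 7, 8, 9, 10, 11, 12}
Component of 12: {0, 1, 2, 3, 5, 6, 7, 8, 9, 10, 11, 12}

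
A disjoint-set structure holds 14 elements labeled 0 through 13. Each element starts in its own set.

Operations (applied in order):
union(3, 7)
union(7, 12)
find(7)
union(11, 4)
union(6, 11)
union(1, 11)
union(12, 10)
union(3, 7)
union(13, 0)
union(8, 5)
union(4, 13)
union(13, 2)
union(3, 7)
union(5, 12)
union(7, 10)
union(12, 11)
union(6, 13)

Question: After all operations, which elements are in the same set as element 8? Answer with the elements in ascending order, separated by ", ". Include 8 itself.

Step 1: union(3, 7) -> merged; set of 3 now {3, 7}
Step 2: union(7, 12) -> merged; set of 7 now {3, 7, 12}
Step 3: find(7) -> no change; set of 7 is {3, 7, 12}
Step 4: union(11, 4) -> merged; set of 11 now {4, 11}
Step 5: union(6, 11) -> merged; set of 6 now {4, 6, 11}
Step 6: union(1, 11) -> merged; set of 1 now {1, 4, 6, 11}
Step 7: union(12, 10) -> merged; set of 12 now {3, 7, 10, 12}
Step 8: union(3, 7) -> already same set; set of 3 now {3, 7, 10, 12}
Step 9: union(13, 0) -> merged; set of 13 now {0, 13}
Step 10: union(8, 5) -> merged; set of 8 now {5, 8}
Step 11: union(4, 13) -> merged; set of 4 now {0, 1, 4, 6, 11, 13}
Step 12: union(13, 2) -> merged; set of 13 now {0, 1, 2, 4, 6, 11, 13}
Step 13: union(3, 7) -> already same set; set of 3 now {3, 7, 10, 12}
Step 14: union(5, 12) -> merged; set of 5 now {3, 5, 7, 8, 10, 12}
Step 15: union(7, 10) -> already same set; set of 7 now {3, 5, 7, 8, 10, 12}
Step 16: union(12, 11) -> merged; set of 12 now {0, 1, 2, 3, 4, 5, 6, 7, 8, 10, 11, 12, 13}
Step 17: union(6, 13) -> already same set; set of 6 now {0, 1, 2, 3, 4, 5, 6, 7, 8, 10, 11, 12, 13}
Component of 8: {0, 1, 2, 3, 4, 5, 6, 7, 8, 10, 11, 12, 13}

Answer: 0, 1, 2, 3, 4, 5, 6, 7, 8, 10, 11, 12, 13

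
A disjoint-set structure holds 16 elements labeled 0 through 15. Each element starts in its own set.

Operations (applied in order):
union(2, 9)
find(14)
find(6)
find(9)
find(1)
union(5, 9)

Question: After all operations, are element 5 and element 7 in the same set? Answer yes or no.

Step 1: union(2, 9) -> merged; set of 2 now {2, 9}
Step 2: find(14) -> no change; set of 14 is {14}
Step 3: find(6) -> no change; set of 6 is {6}
Step 4: find(9) -> no change; set of 9 is {2, 9}
Step 5: find(1) -> no change; set of 1 is {1}
Step 6: union(5, 9) -> merged; set of 5 now {2, 5, 9}
Set of 5: {2, 5, 9}; 7 is not a member.

Answer: no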